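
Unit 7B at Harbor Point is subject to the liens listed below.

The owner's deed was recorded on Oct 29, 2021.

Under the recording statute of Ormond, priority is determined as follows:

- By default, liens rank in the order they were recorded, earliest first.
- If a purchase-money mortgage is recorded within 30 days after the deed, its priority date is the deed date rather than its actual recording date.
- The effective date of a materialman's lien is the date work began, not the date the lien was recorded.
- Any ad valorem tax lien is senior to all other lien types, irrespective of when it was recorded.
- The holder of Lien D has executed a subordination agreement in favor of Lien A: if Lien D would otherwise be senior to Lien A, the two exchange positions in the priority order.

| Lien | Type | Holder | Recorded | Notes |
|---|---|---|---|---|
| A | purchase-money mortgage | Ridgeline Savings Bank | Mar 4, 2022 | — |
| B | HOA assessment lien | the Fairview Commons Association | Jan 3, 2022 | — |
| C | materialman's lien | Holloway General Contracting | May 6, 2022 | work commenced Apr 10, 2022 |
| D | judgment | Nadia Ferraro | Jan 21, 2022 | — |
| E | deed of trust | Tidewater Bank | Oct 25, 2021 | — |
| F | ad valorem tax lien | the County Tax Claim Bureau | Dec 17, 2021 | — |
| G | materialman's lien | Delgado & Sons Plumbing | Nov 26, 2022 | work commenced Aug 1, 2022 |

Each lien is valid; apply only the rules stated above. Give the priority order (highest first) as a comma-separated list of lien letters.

F, E, B, A, D, C, G

First, effective dates: A was recorded 126 days after the deed — beyond 30 days — so no relation-back applies; C is treated as recorded Apr 10, 2022, the work-commencement date; G's effective date is Aug 1, 2022, when work began.
F is an ad valorem tax lien, so it outranks all other liens regardless of date.
Remaining liens by effective date: E (Oct 25, 2021), B (Jan 3, 2022), D (Jan 21, 2022), A (Mar 4, 2022), C (Apr 10, 2022), G (Aug 1, 2022).
D would otherwise be senior to A, so under the subordination agreement D and A exchange positions.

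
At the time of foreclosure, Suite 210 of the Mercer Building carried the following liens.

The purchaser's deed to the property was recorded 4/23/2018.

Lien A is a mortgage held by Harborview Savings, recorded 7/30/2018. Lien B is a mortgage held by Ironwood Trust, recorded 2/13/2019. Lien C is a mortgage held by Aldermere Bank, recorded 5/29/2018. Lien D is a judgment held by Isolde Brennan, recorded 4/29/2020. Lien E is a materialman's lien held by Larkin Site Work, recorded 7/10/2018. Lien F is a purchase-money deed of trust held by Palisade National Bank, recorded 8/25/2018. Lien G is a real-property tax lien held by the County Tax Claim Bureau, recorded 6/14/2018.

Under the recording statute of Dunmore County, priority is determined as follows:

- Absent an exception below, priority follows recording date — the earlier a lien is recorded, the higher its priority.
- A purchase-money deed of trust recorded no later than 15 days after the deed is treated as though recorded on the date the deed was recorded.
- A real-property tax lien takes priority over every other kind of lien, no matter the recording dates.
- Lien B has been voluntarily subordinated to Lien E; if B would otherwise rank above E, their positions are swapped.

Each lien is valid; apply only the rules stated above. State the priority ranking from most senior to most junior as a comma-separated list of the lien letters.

G, C, E, A, F, B, D

Effective dates after the stated exceptions: F was recorded 124 days after the deed — beyond 15 days — so no relation-back applies.
G is a real-property tax lien and takes priority over every other lien.
Among the remaining liens, by effective date: C (5/29/2018), E (7/10/2018), A (7/30/2018), F (8/25/2018), B (2/13/2019), D (4/29/2020).
B is already junior to E, so the subordination agreement changes nothing.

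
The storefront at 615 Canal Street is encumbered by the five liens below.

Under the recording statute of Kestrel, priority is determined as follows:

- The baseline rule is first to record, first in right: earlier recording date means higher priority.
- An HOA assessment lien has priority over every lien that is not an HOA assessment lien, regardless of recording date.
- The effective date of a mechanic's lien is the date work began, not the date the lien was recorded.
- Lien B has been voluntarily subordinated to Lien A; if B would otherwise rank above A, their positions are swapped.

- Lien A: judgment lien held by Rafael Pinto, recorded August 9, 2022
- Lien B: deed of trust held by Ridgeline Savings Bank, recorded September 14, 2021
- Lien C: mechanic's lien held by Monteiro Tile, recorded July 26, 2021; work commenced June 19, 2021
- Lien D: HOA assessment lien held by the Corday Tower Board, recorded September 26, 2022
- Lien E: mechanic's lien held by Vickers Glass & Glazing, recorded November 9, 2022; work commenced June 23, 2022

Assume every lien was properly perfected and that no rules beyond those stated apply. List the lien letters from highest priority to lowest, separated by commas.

Effective dates after the stated exceptions: C relates back to June 19, 2021 (work commenced); E's effective date is June 23, 2022, when work began.
D, as an HOA assessment lien, has superpriority and ranks first.
Remaining liens by effective date: C (June 19, 2021), B (September 14, 2021), E (June 23, 2022), A (August 9, 2022).
B is senior to A before the subordination, so the two trade places.

D, C, A, E, B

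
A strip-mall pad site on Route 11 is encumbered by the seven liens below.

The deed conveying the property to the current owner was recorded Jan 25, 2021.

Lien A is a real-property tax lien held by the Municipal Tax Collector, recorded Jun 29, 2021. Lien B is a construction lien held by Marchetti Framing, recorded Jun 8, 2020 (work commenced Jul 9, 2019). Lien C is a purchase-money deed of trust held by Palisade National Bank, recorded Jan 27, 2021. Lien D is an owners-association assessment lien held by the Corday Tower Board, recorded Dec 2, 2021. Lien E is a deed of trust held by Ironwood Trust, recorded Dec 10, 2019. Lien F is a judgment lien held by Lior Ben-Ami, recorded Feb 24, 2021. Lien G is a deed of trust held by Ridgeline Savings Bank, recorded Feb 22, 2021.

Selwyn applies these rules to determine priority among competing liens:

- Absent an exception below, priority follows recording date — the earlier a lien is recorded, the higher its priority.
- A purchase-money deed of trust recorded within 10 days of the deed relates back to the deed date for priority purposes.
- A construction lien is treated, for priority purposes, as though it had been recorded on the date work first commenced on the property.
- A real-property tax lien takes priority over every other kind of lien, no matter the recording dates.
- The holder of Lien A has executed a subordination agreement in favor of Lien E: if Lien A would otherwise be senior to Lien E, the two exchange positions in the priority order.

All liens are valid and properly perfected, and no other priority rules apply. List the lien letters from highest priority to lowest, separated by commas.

First, effective dates: B's effective date is Jul 9, 2019, when work began; C relates back to the deed date Jan 25, 2021.
A is a real-property tax lien and takes priority over every other lien.
Ordering the rest by effective date: B (Jul 9, 2019), E (Dec 10, 2019), C (Jan 25, 2021), G (Feb 22, 2021), F (Feb 24, 2021), D (Dec 2, 2021).
A would otherwise be senior to E, so under the subordination agreement A and E exchange positions.

E, B, A, C, G, F, D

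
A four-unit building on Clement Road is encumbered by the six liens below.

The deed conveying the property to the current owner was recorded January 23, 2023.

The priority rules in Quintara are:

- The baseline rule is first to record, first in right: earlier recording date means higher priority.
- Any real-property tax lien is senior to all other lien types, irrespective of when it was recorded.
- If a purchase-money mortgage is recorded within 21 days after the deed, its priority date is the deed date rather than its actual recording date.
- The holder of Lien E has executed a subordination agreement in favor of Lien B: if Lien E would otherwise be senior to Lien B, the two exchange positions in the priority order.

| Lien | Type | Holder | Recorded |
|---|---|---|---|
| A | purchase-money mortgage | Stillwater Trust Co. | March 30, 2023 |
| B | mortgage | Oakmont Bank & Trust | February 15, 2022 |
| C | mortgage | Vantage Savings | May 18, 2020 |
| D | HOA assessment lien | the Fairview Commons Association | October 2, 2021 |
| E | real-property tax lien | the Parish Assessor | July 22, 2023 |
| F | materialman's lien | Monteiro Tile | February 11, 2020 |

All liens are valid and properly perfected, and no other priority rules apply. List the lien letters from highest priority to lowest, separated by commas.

B, F, C, D, E, A

Effective dates after the stated exceptions: A was recorded 66 days after the deed, outside the 21-day window, so it keeps its recording date.
E is a real-property tax lien and takes priority over every other lien.
Among the remaining liens, by effective date: F (February 11, 2020), C (May 18, 2020), D (October 2, 2021), B (February 15, 2022), A (March 30, 2023).
The subordination applies — E was senior to B — so E and B swap.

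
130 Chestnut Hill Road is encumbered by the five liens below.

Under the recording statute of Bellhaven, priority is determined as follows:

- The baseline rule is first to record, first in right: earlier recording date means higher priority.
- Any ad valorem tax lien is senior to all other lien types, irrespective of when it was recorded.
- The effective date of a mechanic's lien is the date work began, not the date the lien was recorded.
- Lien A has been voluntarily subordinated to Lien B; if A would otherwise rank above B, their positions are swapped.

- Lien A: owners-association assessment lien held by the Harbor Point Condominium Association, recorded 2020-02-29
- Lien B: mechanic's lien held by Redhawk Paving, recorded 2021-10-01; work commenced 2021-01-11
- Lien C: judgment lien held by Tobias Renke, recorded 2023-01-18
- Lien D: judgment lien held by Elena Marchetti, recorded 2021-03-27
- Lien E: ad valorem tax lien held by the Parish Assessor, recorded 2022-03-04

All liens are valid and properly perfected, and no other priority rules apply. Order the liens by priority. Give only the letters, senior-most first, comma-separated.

Effective dates: B is treated as recorded 2021-01-11, the work-commencement date.
E is an ad valorem tax lien, so it outranks all other liens regardless of date.
Ordering the rest by effective date: A (2020-02-29), B (2021-01-11), D (2021-03-27), C (2023-01-18).
The subordination applies — A was senior to B — so A and B swap.

E, B, A, D, C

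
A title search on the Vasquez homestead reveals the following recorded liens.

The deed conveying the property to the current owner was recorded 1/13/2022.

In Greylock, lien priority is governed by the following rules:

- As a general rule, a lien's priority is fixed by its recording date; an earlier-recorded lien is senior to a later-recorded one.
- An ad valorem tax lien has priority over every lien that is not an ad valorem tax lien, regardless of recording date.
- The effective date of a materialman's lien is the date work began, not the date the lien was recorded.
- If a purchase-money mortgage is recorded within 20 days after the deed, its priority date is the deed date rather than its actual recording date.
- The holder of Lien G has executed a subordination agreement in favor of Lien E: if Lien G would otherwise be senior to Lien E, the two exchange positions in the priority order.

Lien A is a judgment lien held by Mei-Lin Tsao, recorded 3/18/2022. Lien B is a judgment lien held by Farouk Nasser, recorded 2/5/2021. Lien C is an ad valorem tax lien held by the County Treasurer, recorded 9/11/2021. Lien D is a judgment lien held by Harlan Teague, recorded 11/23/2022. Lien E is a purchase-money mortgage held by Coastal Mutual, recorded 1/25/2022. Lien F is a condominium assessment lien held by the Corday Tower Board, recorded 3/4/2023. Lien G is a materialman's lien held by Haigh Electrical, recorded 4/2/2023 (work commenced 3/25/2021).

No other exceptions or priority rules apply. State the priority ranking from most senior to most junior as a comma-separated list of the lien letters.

C, B, E, G, A, D, F

Adjusting effective dates: E's effective date is the deed date, 1/13/2022; G is treated as recorded 3/25/2021, the work-commencement date.
As an ad valorem tax lien, C is senior to every other lien.
Ordering the rest by effective date: B (2/5/2021), G (3/25/2021), E (1/13/2022), A (3/18/2022), D (11/23/2022), F (3/4/2023).
G would otherwise be senior to E, so under the subordination agreement G and E exchange positions.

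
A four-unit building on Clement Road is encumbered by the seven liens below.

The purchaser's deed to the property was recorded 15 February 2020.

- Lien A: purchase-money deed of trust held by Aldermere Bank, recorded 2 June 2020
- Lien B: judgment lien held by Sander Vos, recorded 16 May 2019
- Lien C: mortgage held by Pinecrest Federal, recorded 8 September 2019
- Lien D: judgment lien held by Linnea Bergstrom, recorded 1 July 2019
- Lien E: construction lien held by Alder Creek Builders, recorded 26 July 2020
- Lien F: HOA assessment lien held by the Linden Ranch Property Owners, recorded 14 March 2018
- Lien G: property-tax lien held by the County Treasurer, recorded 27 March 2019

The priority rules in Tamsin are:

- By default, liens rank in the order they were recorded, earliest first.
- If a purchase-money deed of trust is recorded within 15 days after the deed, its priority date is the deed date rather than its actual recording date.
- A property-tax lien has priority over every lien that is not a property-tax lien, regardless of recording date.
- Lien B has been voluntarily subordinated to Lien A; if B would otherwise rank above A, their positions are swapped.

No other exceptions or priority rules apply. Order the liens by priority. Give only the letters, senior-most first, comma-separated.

First, effective dates: A was recorded 108 days after the deed, outside the 15-day window, so it keeps its recording date.
G is a property-tax lien and takes priority over every other lien.
Among the remaining liens, by effective date: F (14 March 2018), B (16 May 2019), D (1 July 2019), C (8 September 2019), A (2 June 2020), E (26 July 2020).
B is senior to A before the subordination, so the two trade places.

G, F, A, D, C, B, E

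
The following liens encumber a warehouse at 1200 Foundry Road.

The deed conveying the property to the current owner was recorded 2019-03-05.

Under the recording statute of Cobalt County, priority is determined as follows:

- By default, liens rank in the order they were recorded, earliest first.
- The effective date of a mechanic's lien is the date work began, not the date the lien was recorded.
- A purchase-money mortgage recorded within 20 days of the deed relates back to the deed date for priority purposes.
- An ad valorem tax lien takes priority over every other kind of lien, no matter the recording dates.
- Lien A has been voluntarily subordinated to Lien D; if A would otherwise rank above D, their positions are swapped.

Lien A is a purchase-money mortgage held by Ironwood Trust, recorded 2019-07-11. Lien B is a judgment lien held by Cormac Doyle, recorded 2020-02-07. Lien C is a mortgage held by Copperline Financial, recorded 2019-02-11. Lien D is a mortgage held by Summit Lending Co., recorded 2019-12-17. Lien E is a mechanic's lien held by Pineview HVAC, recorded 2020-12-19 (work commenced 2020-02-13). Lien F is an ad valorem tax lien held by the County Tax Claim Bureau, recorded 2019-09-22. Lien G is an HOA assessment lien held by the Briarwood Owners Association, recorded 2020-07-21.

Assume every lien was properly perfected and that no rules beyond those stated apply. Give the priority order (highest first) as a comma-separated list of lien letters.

Effective dates after the stated exceptions: A was recorded 128 days after the deed, outside the 20-day window, so it keeps its recording date; E is treated as recorded 2020-02-13, the work-commencement date.
F is an ad valorem tax lien, so it outranks all other liens regardless of date.
The other liens, earliest effective date first: C (2019-02-11), A (2019-07-11), D (2019-12-17), B (2020-02-07), E (2020-02-13), G (2020-07-21).
A would otherwise be senior to D, so under the subordination agreement A and D exchange positions.

F, C, D, A, B, E, G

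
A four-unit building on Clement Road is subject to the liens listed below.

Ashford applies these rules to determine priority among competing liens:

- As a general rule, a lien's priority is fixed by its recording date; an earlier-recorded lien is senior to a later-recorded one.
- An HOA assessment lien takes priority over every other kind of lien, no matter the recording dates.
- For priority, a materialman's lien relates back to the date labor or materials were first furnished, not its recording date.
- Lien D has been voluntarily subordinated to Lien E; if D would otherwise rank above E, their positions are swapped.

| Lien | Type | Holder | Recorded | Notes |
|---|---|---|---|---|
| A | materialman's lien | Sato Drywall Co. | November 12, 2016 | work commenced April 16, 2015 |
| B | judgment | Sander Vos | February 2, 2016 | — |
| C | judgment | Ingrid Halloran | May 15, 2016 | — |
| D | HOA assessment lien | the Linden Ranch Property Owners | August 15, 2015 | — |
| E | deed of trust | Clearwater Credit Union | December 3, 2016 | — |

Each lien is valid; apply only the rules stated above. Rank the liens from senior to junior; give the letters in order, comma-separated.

Effective dates after the stated exceptions: A's effective date is April 16, 2015, when work began.
As an HOA assessment lien, D is senior to every other lien.
Remaining liens by effective date: A (April 16, 2015), B (February 2, 2016), C (May 15, 2016), E (December 3, 2016).
D would otherwise be senior to E, so under the subordination agreement D and E exchange positions.

E, A, B, C, D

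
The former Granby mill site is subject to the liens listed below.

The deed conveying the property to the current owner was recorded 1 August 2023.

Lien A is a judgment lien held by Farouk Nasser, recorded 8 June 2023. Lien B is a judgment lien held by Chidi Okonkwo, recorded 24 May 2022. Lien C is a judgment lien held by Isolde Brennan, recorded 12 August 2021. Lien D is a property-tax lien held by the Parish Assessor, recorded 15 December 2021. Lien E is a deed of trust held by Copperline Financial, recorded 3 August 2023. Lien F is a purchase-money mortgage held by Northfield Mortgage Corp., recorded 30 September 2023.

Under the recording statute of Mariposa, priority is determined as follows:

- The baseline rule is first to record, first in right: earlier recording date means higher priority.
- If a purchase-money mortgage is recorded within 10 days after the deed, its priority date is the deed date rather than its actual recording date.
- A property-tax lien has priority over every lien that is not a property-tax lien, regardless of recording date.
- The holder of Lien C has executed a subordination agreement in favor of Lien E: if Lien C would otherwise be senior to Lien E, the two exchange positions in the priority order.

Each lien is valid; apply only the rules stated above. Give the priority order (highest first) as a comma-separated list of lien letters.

First, effective dates: F was recorded 60 days after the deed, outside the 10-day window, so it keeps its recording date.
D is a property-tax lien and takes priority over every other lien.
Among the remaining liens, by effective date: C (12 August 2021), B (24 May 2022), A (8 June 2023), E (3 August 2023), F (30 September 2023).
Because C would otherwise rank above E, the subordination swaps them.

D, E, B, A, C, F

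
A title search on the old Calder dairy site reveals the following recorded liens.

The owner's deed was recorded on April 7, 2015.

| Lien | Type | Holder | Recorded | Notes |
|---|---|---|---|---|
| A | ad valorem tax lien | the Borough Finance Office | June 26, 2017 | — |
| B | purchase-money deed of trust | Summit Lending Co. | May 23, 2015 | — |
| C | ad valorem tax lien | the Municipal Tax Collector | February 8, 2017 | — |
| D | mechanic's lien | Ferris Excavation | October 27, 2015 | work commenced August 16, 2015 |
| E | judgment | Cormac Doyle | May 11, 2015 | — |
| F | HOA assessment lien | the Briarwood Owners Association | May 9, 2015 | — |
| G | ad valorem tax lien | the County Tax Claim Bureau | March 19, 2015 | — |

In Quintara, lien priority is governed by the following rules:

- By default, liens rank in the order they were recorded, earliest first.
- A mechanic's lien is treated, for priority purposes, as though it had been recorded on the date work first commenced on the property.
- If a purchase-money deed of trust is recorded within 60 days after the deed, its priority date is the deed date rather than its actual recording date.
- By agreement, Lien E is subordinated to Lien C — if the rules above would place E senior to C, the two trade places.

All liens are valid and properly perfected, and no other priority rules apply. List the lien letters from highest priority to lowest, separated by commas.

Adjusting effective dates: B relates back to the deed date April 7, 2015; D's effective date is August 16, 2015, when work began.
Sorted by effective date: G (March 19, 2015), B (April 7, 2015), F (May 9, 2015), E (May 11, 2015), D (August 16, 2015), C (February 8, 2017), A (June 26, 2017).
Because E would otherwise rank above C, the subordination swaps them.

G, B, F, C, D, E, A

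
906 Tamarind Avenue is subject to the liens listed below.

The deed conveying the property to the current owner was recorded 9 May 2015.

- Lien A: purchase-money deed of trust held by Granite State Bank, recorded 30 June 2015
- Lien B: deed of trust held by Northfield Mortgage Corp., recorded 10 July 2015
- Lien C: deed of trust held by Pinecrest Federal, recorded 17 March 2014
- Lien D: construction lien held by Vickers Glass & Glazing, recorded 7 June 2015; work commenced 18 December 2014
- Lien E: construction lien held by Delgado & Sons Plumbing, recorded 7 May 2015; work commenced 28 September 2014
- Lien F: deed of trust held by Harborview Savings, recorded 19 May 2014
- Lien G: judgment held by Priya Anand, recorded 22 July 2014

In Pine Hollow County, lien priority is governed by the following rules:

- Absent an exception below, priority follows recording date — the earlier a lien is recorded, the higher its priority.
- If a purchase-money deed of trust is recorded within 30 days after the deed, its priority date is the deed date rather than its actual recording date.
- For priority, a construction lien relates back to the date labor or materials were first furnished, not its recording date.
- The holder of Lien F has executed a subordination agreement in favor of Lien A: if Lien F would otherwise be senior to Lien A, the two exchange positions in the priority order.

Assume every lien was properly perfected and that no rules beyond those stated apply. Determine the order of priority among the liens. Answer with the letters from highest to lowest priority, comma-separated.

C, A, G, E, D, F, B

First, effective dates: A missed the 30-day window (52 days after the deed), so its recording date stands; D relates back to 18 December 2014 (work commenced); E's effective date is 28 September 2014, when work began.
By effective date, earliest first: C (17 March 2014), F (19 May 2014), G (22 July 2014), E (28 September 2014), D (18 December 2014), A (30 June 2015), B (10 July 2015).
Because F would otherwise rank above A, the subordination swaps them.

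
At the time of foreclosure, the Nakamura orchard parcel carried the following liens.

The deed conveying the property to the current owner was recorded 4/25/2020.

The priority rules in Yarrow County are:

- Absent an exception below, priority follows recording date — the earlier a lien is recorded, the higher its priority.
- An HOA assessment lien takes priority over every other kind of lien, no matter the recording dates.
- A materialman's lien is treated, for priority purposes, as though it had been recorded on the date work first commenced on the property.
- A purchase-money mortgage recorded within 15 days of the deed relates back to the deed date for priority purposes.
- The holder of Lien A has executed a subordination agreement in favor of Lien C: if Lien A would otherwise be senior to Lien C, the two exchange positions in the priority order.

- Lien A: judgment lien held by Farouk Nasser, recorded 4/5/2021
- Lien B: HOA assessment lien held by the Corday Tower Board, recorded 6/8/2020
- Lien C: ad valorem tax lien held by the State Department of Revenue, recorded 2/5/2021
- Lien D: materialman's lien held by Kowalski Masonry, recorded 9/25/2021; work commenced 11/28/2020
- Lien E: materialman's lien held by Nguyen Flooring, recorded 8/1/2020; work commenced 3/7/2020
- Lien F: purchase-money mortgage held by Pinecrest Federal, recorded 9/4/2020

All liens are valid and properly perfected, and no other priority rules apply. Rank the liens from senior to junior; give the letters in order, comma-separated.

Adjusting effective dates: D relates back to 11/28/2020 (work commenced); E relates back to 3/7/2020 (work commenced); F missed the 15-day window (132 days after the deed), so its recording date stands.
As an HOA assessment lien, B is senior to every other lien.
Remaining liens by effective date: E (3/7/2020), F (9/4/2020), D (11/28/2020), C (2/5/2021), A (4/5/2021).
A already ranks below C; the subordination has no effect.

B, E, F, D, C, A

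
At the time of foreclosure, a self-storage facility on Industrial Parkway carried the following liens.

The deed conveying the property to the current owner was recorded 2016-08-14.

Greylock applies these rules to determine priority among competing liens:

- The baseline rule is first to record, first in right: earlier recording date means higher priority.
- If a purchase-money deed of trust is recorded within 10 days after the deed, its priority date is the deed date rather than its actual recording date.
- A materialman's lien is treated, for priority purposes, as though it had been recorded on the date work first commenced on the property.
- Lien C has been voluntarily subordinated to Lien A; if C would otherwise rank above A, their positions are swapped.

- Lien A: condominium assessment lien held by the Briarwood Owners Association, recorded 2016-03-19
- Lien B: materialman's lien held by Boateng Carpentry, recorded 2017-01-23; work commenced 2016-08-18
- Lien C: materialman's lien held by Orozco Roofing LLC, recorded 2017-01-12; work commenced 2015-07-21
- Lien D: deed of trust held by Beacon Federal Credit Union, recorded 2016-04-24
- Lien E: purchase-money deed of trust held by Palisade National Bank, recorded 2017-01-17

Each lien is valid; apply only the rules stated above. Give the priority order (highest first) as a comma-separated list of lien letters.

A, C, D, B, E

Effective dates: B relates back to 2016-08-18 (work commenced); C is treated as recorded 2015-07-21, the work-commencement date; E was recorded 156 days after the deed, outside the 10-day window, so it keeps its recording date.
By effective date, earliest first: C (2015-07-21), A (2016-03-19), D (2016-04-24), B (2016-08-18), E (2017-01-17).
C would otherwise be senior to A, so under the subordination agreement C and A exchange positions.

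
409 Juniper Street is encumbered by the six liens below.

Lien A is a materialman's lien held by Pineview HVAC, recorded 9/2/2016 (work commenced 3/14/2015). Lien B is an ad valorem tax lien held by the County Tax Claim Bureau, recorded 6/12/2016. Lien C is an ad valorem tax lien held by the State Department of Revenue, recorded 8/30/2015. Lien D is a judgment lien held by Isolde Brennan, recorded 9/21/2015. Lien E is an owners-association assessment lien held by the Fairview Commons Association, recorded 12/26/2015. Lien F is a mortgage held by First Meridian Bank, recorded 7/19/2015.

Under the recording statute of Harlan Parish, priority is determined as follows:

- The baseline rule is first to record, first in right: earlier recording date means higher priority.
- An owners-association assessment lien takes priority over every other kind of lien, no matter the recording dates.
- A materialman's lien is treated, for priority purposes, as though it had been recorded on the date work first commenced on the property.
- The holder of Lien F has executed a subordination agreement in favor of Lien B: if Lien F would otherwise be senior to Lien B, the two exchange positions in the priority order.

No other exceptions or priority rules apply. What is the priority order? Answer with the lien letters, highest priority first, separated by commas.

E, A, B, C, D, F

Effective dates: A relates back to 3/14/2015 (work commenced).
E is an owners-association assessment lien and takes priority over every other lien.
Among the remaining liens, by effective date: A (3/14/2015), F (7/19/2015), C (8/30/2015), D (9/21/2015), B (6/12/2016).
The subordination applies — F was senior to B — so F and B swap.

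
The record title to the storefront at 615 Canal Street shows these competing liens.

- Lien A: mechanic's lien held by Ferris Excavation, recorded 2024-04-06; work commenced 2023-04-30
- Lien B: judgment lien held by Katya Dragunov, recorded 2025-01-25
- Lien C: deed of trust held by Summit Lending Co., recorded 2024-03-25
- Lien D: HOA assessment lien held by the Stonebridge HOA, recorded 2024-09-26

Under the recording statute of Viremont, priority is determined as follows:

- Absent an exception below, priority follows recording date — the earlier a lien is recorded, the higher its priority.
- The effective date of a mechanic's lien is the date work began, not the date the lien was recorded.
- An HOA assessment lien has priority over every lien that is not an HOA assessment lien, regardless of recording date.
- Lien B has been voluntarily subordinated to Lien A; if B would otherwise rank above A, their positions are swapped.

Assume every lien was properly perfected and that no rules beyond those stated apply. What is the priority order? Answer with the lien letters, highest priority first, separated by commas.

D, A, C, B

Adjusting effective dates: A is treated as recorded 2023-04-30, the work-commencement date.
As an HOA assessment lien, D is senior to every other lien.
The other liens, earliest effective date first: A (2023-04-30), C (2024-03-25), B (2025-01-25).
Since B is not senior to A, the subordination leaves the order unchanged.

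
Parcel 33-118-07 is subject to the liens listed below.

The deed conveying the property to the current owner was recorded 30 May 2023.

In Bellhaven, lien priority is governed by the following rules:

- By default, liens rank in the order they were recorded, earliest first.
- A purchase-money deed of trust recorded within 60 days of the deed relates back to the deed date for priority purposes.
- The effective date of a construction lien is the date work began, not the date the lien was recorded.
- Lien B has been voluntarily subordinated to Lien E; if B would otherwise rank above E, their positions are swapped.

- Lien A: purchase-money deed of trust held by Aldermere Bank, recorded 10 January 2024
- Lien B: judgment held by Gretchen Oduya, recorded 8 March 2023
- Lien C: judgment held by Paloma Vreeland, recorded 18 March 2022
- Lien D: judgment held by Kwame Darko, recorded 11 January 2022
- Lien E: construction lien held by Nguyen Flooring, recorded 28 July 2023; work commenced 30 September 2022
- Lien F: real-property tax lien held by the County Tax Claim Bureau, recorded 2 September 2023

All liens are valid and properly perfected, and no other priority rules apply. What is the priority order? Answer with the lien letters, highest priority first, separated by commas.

Effective dates: A was recorded 225 days after the deed — beyond 60 days — so no relation-back applies; E's effective date is 30 September 2022, when work began.
By effective date: D (11 January 2022), C (18 March 2022), E (30 September 2022), B (8 March 2023), F (2 September 2023), A (10 January 2024).
B already ranks below E; the subordination has no effect.

D, C, E, B, F, A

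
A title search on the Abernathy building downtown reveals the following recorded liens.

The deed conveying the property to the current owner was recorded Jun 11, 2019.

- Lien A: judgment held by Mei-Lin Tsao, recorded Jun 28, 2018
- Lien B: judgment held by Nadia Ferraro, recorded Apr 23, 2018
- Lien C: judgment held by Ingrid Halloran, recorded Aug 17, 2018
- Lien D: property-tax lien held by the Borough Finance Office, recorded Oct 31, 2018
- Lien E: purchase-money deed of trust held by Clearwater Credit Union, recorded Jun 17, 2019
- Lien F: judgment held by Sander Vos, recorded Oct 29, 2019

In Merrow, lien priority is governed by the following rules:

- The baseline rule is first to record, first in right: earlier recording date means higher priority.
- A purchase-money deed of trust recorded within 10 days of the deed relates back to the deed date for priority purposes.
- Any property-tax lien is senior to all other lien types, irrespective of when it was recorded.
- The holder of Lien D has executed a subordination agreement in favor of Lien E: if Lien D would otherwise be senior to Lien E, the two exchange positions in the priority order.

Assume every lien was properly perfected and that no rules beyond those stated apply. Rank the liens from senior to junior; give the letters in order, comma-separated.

E, B, A, C, D, F

Effective dates: E's effective date is the deed date, Jun 11, 2019.
D is a property-tax lien and takes priority over every other lien.
The other liens, earliest effective date first: B (Apr 23, 2018), A (Jun 28, 2018), C (Aug 17, 2018), E (Jun 11, 2019), F (Oct 29, 2019).
Because D would otherwise rank above E, the subordination swaps them.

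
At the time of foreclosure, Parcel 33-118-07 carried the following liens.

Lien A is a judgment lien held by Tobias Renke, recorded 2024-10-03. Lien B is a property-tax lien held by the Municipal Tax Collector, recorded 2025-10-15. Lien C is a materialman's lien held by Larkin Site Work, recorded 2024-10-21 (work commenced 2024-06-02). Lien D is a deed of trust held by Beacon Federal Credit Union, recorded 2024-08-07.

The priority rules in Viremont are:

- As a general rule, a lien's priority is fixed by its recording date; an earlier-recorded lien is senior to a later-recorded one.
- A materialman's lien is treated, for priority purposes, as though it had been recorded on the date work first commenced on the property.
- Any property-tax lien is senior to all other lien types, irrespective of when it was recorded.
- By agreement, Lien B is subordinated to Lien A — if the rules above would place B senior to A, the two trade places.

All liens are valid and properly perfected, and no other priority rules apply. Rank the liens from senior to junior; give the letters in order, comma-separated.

Adjusting effective dates: C relates back to 2024-06-02 (work commenced).
B is a property-tax lien and takes priority over every other lien.
Ordering the rest by effective date: C (2024-06-02), D (2024-08-07), A (2024-10-03).
Because B would otherwise rank above A, the subordination swaps them.

A, C, D, B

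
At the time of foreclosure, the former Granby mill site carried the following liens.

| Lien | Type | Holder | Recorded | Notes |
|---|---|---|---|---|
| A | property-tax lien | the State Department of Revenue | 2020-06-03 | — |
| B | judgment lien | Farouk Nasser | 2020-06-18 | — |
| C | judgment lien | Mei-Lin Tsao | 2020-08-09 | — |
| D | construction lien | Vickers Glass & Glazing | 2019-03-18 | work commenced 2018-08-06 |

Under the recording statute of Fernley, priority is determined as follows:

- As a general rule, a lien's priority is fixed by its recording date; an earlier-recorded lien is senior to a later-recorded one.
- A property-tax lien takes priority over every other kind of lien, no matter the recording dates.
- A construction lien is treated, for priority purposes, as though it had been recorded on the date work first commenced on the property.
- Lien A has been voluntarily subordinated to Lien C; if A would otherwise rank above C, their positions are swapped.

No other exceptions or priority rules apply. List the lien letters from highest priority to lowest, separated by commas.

C, D, B, A

Adjusting effective dates: D's effective date is 2018-08-06, when work began.
A is a property-tax lien, so it outranks all other liens regardless of date.
Remaining liens by effective date: D (2018-08-06), B (2020-06-18), C (2020-08-09).
A would otherwise be senior to C, so under the subordination agreement A and C exchange positions.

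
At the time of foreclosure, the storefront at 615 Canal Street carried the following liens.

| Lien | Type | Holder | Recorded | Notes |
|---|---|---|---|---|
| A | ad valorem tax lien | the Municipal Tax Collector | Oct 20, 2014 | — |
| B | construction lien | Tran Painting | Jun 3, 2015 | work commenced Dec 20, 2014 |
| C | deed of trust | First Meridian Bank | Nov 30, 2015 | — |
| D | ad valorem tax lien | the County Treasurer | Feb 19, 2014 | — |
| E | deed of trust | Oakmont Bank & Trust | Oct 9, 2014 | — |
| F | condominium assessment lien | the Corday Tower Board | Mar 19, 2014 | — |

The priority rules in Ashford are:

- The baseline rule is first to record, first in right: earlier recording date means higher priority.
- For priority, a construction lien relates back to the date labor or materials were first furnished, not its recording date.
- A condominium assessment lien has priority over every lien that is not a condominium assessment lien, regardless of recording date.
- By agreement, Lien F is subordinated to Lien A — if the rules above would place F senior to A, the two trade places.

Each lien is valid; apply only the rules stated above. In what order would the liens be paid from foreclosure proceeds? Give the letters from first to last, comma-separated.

A, D, E, F, B, C

Effective dates: B's effective date is Dec 20, 2014, when work began.
F is a condominium assessment lien, so it outranks all other liens regardless of date.
Among the remaining liens, by effective date: D (Feb 19, 2014), E (Oct 9, 2014), A (Oct 20, 2014), B (Dec 20, 2014), C (Nov 30, 2015).
F is senior to A before the subordination, so the two trade places.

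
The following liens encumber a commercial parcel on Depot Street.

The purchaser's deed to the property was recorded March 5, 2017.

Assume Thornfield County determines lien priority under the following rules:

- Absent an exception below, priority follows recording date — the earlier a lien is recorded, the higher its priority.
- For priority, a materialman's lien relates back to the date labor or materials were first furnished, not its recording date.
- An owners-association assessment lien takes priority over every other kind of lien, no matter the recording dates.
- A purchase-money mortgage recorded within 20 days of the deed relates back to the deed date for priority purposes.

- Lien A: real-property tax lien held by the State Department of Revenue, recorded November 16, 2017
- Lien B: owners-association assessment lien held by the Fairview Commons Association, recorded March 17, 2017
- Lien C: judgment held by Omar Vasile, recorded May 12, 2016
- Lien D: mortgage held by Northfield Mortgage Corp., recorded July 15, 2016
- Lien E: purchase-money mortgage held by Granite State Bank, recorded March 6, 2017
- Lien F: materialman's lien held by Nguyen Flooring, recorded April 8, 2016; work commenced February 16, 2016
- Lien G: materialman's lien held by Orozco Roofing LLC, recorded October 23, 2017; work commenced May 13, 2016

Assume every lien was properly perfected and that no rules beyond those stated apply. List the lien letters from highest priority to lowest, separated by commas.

B, F, C, G, D, E, A

First, effective dates: E relates back to the deed date March 5, 2017; F's effective date is February 16, 2016, when work began; G's effective date is May 13, 2016, when work began.
B, as an owners-association assessment lien, has superpriority and ranks first.
Among the remaining liens, by effective date: F (February 16, 2016), C (May 12, 2016), G (May 13, 2016), D (July 15, 2016), E (March 5, 2017), A (November 16, 2017).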